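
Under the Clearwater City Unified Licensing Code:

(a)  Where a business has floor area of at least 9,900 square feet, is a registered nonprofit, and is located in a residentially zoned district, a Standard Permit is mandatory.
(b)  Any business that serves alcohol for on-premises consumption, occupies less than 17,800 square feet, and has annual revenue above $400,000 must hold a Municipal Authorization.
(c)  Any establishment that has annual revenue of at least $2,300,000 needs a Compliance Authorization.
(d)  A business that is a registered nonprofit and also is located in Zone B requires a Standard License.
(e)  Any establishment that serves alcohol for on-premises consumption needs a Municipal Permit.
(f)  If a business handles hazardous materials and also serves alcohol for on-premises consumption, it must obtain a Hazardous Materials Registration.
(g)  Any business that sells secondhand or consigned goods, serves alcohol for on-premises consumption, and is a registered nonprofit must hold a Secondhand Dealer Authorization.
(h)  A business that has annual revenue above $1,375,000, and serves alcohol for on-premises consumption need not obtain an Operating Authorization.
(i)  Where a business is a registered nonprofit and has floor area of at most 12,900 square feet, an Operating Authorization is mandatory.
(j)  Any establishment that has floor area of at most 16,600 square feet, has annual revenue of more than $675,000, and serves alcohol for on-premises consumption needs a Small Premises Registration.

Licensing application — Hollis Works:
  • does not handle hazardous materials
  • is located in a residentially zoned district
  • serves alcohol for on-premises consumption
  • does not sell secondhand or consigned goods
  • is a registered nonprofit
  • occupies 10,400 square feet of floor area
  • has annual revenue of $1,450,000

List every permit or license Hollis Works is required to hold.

Municipal Authorization, Municipal Permit, Small Premises Registration, Standard Permit

(a) floor area 10,400 square feet ≥ 9,900 square feet; is a registered nonprofit; is located in a residentially zoned district → Standard Permit required.
(b) serves alcohol for on-premises consumption; floor area 10,400 square feet < 17,800 square feet; revenue $1,450,000 > $400,000 → Municipal Authorization required.
(c) revenue $1,450,000 < $2,300,000 → Compliance Authorization not required.
(d) is a registered nonprofit; is located in a residentially zoned district (not: is located in Zone B) → Standard License not required.
(e) serves alcohol for on-premises consumption → Municipal Permit required.
(f) does not handle hazardous materials; serves alcohol for on-premises consumption → Hazardous Materials Registration not required.
(g) does not sell secondhand or consigned goods; serves alcohol for on-premises consumption; is a registered nonprofit → Secondhand Dealer Authorization not required.
(h) revenue $1,450,000 > $1,375,000; serves alcohol for on-premises consumption → exempt from Operating Authorization.
(i) is a registered nonprofit; floor area 10,400 square feet ≤ 12,900 square feet → Operating Authorization required.
(j) floor area 10,400 square feet ≤ 16,600 square feet; revenue $1,450,000 > $675,000; serves alcohol for on-premises consumption → Small Premises Registration required.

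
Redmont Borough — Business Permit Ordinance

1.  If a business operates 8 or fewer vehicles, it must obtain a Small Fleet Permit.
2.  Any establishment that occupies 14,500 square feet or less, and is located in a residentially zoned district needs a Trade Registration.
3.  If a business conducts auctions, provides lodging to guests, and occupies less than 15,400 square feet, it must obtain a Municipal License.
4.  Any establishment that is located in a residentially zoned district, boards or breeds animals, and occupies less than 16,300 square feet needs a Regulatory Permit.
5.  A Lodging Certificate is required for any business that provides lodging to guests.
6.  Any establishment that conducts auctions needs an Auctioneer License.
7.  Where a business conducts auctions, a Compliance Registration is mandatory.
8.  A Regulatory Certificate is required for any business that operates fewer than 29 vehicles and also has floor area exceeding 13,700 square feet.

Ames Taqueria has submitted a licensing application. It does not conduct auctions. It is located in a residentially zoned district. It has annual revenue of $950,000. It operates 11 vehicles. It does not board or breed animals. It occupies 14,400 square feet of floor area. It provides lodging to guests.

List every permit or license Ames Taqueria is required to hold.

Lodging Certificate, Regulatory Certificate, Trade Registration

1. vehicles 11 > 8 → Small Fleet Permit not required.
2. floor area 14,400 square feet ≤ 14,500 square feet; is located in a residentially zoned district → Trade Registration required.
3. does not conduct auctions; provides lodging to guests; floor area 14,400 square feet < 15,400 square feet → Municipal License not required.
4. is located in a residentially zoned district; does not board or breed animals; floor area 14,400 square feet < 16,300 square feet → Regulatory Permit not required.
5. provides lodging to guests → Lodging Certificate required.
6. does not conduct auctions → Auctioneer License not required.
7. does not conduct auctions → Compliance Registration not required.
8. vehicles 11 < 29; floor area 14,400 square feet > 13,700 square feet → Regulatory Certificate required.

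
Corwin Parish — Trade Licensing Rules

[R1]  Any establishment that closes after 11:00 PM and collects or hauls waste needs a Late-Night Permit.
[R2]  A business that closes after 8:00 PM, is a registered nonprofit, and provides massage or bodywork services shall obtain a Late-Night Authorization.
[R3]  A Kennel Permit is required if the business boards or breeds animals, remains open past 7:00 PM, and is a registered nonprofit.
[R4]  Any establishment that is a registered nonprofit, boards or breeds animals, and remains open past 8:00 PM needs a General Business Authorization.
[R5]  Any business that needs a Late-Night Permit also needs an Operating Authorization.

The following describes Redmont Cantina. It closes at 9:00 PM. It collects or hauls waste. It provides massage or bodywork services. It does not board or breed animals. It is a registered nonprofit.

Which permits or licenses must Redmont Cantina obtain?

[R1] closes 9:00 PM, at/before 11:00 PM; collects or hauls waste → Late-Night Permit not required.
[R2] closes 9:00 PM, after 8:00 PM; is a registered nonprofit; provides massage or bodywork services → Late-Night Authorization required.
[R3] does not board or breed animals; closes 9:00 PM, after 7:00 PM; is a registered nonprofit → Kennel Permit not required.
[R4] is a registered nonprofit; does not board or breed animals; closes 9:00 PM, after 8:00 PM → General Business Authorization not required.
[R5] Late-Night Permit is not required → no effect.

Late-Night Authorization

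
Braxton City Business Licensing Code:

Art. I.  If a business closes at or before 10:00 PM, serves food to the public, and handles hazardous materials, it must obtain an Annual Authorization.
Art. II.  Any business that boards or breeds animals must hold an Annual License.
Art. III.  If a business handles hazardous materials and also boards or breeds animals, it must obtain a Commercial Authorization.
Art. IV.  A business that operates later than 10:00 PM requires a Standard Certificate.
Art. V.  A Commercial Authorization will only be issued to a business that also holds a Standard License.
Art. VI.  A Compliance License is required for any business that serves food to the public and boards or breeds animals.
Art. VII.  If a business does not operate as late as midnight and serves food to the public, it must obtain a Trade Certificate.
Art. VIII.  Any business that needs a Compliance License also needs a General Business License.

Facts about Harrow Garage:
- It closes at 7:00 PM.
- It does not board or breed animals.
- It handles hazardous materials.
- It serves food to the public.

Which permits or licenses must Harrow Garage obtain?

Annual Authorization, Trade Certificate

Art. I. closes 7:00 PM, at/before 10:00 PM; serves food to the public; handles hazardous materials → Annual Authorization required.
Art. II. does not board or breed animals → Annual License not required.
Art. III. handles hazardous materials; does not board or breed animals → Commercial Authorization not required.
Art. IV. closes 7:00 PM, at/before 10:00 PM → Standard Certificate not required.
Art. V. Commercial Authorization is not required → no effect.
Art. VI. serves food to the public; does not board or breed animals → Compliance License not required.
Art. VII. closes 7:00 PM, at/before midnight; serves food to the public → Trade Certificate required.
Art. VIII. Compliance License is not required → no effect.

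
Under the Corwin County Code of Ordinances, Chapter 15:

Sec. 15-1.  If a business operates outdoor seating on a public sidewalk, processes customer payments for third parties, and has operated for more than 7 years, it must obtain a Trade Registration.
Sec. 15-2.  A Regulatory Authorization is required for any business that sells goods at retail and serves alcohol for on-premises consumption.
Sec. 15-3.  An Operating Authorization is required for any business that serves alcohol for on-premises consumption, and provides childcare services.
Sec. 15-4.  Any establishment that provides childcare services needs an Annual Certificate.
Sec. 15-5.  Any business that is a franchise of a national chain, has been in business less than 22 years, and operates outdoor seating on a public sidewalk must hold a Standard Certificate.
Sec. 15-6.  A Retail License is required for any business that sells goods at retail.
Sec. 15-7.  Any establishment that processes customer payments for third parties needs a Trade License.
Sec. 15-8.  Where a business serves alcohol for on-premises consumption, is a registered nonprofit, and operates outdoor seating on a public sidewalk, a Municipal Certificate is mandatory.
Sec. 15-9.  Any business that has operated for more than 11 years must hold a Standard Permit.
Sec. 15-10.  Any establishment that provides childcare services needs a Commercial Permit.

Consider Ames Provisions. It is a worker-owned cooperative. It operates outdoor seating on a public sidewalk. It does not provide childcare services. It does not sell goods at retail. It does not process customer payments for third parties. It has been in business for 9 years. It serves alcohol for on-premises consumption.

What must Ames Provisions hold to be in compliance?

Sec. 15-1. operates outdoor seating on a public sidewalk; does not process customer payments for third parties; years in business 9 > 7 → Trade Registration not required.
Sec. 15-2. does not sell goods at retail; serves alcohol for on-premises consumption → Regulatory Authorization not required.
Sec. 15-3. serves alcohol for on-premises consumption; does not provide childcare services → Operating Authorization not required.
Sec. 15-4. does not provide childcare services → Annual Certificate not required.
Sec. 15-5. is a worker-owned cooperative (not: is a franchise of a national chain); years in business 9 < 22; operates outdoor seating on a public sidewalk → Standard Certificate not required.
Sec. 15-6. does not sell goods at retail → Retail License not required.
Sec. 15-7. does not process customer payments for third parties → Trade License not required.
Sec. 15-8. serves alcohol for on-premises consumption; is a worker-owned cooperative (not: is a registered nonprofit); operates outdoor seating on a public sidewalk → Municipal Certificate not required.
Sec. 15-9. years in business 9 ≤ 11 → Standard Permit not required.
Sec. 15-10. does not provide childcare services → Commercial Permit not required.

None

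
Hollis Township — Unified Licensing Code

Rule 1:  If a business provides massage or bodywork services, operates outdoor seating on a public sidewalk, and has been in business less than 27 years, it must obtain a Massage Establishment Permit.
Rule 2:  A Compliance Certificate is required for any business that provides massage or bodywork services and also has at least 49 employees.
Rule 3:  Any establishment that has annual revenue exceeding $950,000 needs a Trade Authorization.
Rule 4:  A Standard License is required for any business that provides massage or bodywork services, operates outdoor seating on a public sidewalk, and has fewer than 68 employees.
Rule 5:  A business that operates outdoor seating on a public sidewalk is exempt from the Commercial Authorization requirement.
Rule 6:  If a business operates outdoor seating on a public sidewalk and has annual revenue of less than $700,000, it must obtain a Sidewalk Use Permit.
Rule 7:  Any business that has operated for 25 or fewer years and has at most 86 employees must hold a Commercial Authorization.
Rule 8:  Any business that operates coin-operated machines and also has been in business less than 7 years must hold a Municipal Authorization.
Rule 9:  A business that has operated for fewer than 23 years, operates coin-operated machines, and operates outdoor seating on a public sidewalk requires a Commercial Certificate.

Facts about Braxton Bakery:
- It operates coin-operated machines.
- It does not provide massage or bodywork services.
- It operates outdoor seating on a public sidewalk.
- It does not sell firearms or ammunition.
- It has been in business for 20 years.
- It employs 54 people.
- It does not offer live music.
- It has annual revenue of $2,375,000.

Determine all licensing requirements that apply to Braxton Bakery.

Commercial Certificate, Trade Authorization

Rule 1: does not provide massage or bodywork services; operates outdoor seating on a public sidewalk; years in business 20 < 27 → Massage Establishment Permit not required.
Rule 2: does not provide massage or bodywork services; employees 54 ≥ 49 → Compliance Certificate not required.
Rule 3: revenue $2,375,000 > $950,000 → Trade Authorization required.
Rule 4: does not provide massage or bodywork services; operates outdoor seating on a public sidewalk; employees 54 < 68 → Standard License not required.
Rule 5: operates outdoor seating on a public sidewalk → exempt from Commercial Authorization.
Rule 6: operates outdoor seating on a public sidewalk; revenue $2,375,000 ≥ $700,000 → Sidewalk Use Permit not required.
Rule 7: years in business 20 ≤ 25; employees 54 ≤ 86 → Commercial Authorization required.
Rule 8: operates coin-operated machines; years in business 20 ≥ 7 → Municipal Authorization not required.
Rule 9: years in business 20 < 23; operates coin-operated machines; operates outdoor seating on a public sidewalk → Commercial Certificate required.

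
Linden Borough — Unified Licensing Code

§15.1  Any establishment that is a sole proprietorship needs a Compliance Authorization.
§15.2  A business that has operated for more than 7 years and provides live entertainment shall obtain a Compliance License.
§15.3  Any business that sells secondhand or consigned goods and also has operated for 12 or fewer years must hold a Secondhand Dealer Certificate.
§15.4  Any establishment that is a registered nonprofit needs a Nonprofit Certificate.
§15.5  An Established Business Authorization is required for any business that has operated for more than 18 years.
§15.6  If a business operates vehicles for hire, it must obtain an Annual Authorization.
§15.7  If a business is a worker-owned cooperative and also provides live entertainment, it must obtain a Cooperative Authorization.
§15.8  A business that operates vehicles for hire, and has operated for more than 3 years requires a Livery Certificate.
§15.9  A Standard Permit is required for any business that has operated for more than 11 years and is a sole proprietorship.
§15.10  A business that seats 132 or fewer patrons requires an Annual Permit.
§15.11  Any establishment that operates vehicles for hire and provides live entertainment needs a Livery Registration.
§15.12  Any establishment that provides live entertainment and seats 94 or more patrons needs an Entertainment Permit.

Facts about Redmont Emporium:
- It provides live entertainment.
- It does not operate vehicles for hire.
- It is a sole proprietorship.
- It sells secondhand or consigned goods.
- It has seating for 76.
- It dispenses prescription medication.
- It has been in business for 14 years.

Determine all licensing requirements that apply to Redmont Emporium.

Annual Permit, Compliance Authorization, Compliance License, Standard Permit

§15.1 is a sole proprietorship → Compliance Authorization required.
§15.2 years in business 14 > 7; provides live entertainment → Compliance License required.
§15.3 sells secondhand or consigned goods; years in business 14 > 12 → Secondhand Dealer Certificate not required.
§15.4 is a sole proprietorship (not: is a registered nonprofit) → Nonprofit Certificate not required.
§15.5 years in business 14 ≤ 18 → Established Business Authorization not required.
§15.6 does not operate vehicles for hire → Annual Authorization not required.
§15.7 is a sole proprietorship (not: is a worker-owned cooperative); provides live entertainment → Cooperative Authorization not required.
§15.8 does not operate vehicles for hire; years in business 14 > 3 → Livery Certificate not required.
§15.9 years in business 14 > 11; is a sole proprietorship → Standard Permit required.
§15.10 seating 76 ≤ 132 → Annual Permit required.
§15.11 does not operate vehicles for hire; provides live entertainment → Livery Registration not required.
§15.12 provides live entertainment; seating 76 < 94 → Entertainment Permit not required.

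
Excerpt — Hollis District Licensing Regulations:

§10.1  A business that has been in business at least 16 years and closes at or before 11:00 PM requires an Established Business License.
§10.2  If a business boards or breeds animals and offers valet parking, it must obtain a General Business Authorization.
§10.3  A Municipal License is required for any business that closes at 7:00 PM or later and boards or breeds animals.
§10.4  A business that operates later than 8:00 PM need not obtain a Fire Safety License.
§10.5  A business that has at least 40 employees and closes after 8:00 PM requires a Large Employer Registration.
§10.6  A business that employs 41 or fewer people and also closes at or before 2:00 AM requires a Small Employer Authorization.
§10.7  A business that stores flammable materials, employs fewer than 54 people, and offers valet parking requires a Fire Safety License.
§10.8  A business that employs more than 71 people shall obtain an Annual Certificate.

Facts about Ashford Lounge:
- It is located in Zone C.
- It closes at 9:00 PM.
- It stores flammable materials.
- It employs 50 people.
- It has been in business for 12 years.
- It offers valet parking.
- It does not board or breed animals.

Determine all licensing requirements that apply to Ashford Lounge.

Large Employer Registration

§10.1 years in business 12 < 16; closes 9:00 PM, at/before 11:00 PM → Established Business License not required.
§10.2 does not board or breed animals; offers valet parking → General Business Authorization not required.
§10.3 closes 9:00 PM, after 7:00 PM; does not board or breed animals → Municipal License not required.
§10.4 closes 9:00 PM, after 8:00 PM → exempt from Fire Safety License.
§10.5 employees 50 ≥ 40; closes 9:00 PM, after 8:00 PM → Large Employer Registration required.
§10.6 employees 50 > 41; closes 9:00 PM, at/before 2:00 AM → Small Employer Authorization not required.
§10.7 stores flammable materials; employees 50 < 54; offers valet parking → Fire Safety License required.
§10.8 employees 50 ≤ 71 → Annual Certificate not required.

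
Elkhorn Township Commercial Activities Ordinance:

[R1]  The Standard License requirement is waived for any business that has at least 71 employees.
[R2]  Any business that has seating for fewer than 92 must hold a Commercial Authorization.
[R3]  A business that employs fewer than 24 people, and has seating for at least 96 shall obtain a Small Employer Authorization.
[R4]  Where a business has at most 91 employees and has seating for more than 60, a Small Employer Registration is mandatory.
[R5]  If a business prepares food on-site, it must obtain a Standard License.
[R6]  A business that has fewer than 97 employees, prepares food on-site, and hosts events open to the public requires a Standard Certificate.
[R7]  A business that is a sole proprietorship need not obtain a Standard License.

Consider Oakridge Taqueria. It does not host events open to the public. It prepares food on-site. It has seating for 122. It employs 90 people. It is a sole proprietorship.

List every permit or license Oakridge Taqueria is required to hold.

Small Employer Registration

[R1] employees 90 ≥ 71 → exempt from Standard License.
[R2] seating 122 ≥ 92 → Commercial Authorization not required.
[R3] employees 90 ≥ 24; seating 122 ≥ 96 → Small Employer Authorization not required.
[R4] employees 90 ≤ 91; seating 122 > 60 → Small Employer Registration required.
[R5] prepares food on-site → Standard License required.
[R6] employees 90 < 97; prepares food on-site; does not host events open to the public → Standard Certificate not required.
[R7] is a sole proprietorship → exempt from Standard License.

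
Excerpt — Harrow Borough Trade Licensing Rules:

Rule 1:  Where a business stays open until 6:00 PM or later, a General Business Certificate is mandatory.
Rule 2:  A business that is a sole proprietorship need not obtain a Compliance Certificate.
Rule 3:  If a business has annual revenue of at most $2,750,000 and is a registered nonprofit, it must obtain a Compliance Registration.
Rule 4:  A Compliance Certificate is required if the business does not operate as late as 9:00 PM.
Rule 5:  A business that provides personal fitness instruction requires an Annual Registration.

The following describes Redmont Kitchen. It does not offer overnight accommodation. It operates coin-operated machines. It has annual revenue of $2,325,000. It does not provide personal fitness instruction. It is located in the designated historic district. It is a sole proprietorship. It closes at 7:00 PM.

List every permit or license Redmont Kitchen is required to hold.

Rule 1: closes 7:00 PM, after 6:00 PM → General Business Certificate required.
Rule 2: is a sole proprietorship → exempt from Compliance Certificate.
Rule 3: revenue $2,325,000 ≤ $2,750,000; is a sole proprietorship (not: is a registered nonprofit) → Compliance Registration not required.
Rule 4: closes 7:00 PM, at/before 9:00 PM → Compliance Certificate required.
Rule 5: does not provide personal fitness instruction → Annual Registration not required.

General Business Certificate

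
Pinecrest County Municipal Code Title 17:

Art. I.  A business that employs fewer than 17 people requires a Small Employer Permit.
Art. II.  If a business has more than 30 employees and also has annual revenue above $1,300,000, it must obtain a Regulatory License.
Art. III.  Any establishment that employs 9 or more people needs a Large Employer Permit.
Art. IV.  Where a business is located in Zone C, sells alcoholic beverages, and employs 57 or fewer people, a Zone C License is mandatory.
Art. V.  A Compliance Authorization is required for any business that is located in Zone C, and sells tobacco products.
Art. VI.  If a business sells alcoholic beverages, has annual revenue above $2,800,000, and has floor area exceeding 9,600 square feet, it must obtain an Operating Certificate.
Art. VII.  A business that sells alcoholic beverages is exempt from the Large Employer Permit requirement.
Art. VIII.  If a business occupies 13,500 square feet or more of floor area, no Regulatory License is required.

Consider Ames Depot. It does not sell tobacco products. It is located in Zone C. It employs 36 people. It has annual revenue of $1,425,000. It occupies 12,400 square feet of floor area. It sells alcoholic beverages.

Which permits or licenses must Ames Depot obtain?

Regulatory License, Zone C License

Art. I. employees 36 ≥ 17 → Small Employer Permit not required.
Art. II. employees 36 > 30; revenue $1,425,000 > $1,300,000 → Regulatory License required.
Art. III. employees 36 ≥ 9 → Large Employer Permit required.
Art. IV. is located in Zone C; sells alcoholic beverages; employees 36 ≤ 57 → Zone C License required.
Art. V. is located in Zone C; does not sell tobacco products → Compliance Authorization not required.
Art. VI. sells alcoholic beverages; revenue $1,425,000 ≤ $2,800,000; floor area 12,400 square feet > 9,600 square feet → Operating Certificate not required.
Art. VII. sells alcoholic beverages → exempt from Large Employer Permit.
Art. VIII. floor area 12,400 square feet < 13,500 square feet → Regulatory License exemption does not apply.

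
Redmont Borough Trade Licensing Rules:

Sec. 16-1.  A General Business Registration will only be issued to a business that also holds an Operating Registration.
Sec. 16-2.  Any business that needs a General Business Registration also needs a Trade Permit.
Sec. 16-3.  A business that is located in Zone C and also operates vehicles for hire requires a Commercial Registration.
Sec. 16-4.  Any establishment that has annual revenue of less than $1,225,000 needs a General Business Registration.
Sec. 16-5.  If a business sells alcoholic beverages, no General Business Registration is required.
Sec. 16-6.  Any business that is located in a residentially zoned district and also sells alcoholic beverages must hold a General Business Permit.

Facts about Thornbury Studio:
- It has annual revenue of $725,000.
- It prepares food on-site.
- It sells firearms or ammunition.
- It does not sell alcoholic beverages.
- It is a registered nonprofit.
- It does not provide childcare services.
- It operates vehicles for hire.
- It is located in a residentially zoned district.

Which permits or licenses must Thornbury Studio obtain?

General Business Registration, Operating Registration, Trade Permit

Sec. 16-1. General Business Registration is required → Operating Registration also required.
Sec. 16-2. General Business Registration is required → Trade Permit also required.
Sec. 16-3. is located in a residentially zoned district (not: is located in Zone C); operates vehicles for hire → Commercial Registration not required.
Sec. 16-4. revenue $725,000 < $1,225,000 → General Business Registration required.
Sec. 16-5. does not sell alcoholic beverages → General Business Registration exemption does not apply.
Sec. 16-6. is located in a residentially zoned district; does not sell alcoholic beverages → General Business Permit not required.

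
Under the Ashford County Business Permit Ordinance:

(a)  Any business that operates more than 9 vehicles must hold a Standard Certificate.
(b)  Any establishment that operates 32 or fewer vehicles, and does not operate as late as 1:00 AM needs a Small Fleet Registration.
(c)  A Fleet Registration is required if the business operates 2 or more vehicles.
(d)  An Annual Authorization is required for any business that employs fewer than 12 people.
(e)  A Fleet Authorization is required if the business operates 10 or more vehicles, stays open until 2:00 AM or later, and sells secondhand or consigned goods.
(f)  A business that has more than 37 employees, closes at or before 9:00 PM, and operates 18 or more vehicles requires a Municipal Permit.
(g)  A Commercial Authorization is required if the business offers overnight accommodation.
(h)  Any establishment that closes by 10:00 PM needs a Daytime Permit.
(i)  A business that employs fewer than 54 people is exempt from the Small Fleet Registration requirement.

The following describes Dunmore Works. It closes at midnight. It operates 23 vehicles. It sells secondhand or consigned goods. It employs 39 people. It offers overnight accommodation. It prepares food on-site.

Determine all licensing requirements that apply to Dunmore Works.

(a) vehicles 23 > 9 → Standard Certificate required.
(b) vehicles 23 ≤ 32; closes midnight, at/before 1:00 AM → Small Fleet Registration required.
(c) vehicles 23 ≥ 2 → Fleet Registration required.
(d) employees 39 ≥ 12 → Annual Authorization not required.
(e) vehicles 23 ≥ 10; closes midnight, at/before 2:00 AM; sells secondhand or consigned goods → Fleet Authorization not required.
(f) employees 39 > 37; closes midnight, after 9:00 PM; vehicles 23 ≥ 18 → Municipal Permit not required.
(g) offers overnight accommodation → Commercial Authorization required.
(h) closes midnight, after 10:00 PM → Daytime Permit not required.
(i) employees 39 < 54 → exempt from Small Fleet Registration.

Commercial Authorization, Fleet Registration, Standard Certificate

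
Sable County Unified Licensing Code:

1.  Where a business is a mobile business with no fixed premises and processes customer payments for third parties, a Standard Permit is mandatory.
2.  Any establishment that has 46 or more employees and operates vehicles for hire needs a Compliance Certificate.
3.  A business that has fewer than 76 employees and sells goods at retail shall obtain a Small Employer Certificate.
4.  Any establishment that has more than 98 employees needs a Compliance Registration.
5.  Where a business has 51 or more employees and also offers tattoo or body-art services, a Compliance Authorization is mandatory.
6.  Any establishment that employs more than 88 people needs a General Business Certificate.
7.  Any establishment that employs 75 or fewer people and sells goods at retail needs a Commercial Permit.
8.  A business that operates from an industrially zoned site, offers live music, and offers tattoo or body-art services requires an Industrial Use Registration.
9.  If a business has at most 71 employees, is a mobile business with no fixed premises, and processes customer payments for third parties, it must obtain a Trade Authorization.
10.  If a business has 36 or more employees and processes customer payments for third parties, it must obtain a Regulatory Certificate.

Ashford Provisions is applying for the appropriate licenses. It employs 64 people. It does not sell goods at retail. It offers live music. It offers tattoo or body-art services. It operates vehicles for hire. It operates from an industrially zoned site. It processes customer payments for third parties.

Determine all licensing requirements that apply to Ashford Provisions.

Compliance Authorization, Compliance Certificate, Industrial Use Registration, Regulatory Certificate

1. operates from an industrially zoned site (not: is a mobile business with no fixed premises); processes customer payments for third parties → Standard Permit not required.
2. employees 64 ≥ 46; operates vehicles for hire → Compliance Certificate required.
3. employees 64 < 76; does not sell goods at retail → Small Employer Certificate not required.
4. employees 64 ≤ 98 → Compliance Registration not required.
5. employees 64 ≥ 51; offers tattoo or body-art services → Compliance Authorization required.
6. employees 64 ≤ 88 → General Business Certificate not required.
7. employees 64 ≤ 75; does not sell goods at retail → Commercial Permit not required.
8. operates from an industrially zoned site; offers live music; offers tattoo or body-art services → Industrial Use Registration required.
9. employees 64 ≤ 71; operates from an industrially zoned site (not: is a mobile business with no fixed premises); processes customer payments for third parties → Trade Authorization not required.
10. employees 64 ≥ 36; processes customer payments for third parties → Regulatory Certificate required.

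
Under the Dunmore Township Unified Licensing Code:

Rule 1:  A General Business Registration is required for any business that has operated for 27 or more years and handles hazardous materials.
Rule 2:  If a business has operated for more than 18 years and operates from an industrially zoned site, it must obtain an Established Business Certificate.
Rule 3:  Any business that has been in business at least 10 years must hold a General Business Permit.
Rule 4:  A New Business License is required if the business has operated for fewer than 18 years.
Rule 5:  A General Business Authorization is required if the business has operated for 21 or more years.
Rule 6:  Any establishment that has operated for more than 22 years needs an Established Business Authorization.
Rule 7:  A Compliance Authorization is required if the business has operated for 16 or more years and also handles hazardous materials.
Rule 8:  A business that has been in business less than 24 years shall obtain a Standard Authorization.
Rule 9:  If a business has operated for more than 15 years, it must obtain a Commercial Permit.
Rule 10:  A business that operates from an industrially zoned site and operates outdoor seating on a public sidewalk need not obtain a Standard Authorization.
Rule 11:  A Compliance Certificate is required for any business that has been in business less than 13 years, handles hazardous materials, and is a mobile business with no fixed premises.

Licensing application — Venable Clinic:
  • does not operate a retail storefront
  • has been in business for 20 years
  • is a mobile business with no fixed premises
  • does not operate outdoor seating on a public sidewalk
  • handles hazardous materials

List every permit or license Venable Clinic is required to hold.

Commercial Permit, Compliance Authorization, General Business Permit, Standard Authorization

Rule 1: years in business 20 < 27; handles hazardous materials → General Business Registration not required.
Rule 2: years in business 20 > 18; is a mobile business with no fixed premises (not: operates from an industrially zoned site) → Established Business Certificate not required.
Rule 3: years in business 20 ≥ 10 → General Business Permit required.
Rule 4: years in business 20 ≥ 18 → New Business License not required.
Rule 5: years in business 20 < 21 → General Business Authorization not required.
Rule 6: years in business 20 ≤ 22 → Established Business Authorization not required.
Rule 7: years in business 20 ≥ 16; handles hazardous materials → Compliance Authorization required.
Rule 8: years in business 20 < 24 → Standard Authorization required.
Rule 9: years in business 20 > 15 → Commercial Permit required.
Rule 10: is a mobile business with no fixed premises (not: operates from an industrially zoned site); does not operate outdoor seating on a public sidewalk → Standard Authorization exemption does not apply.
Rule 11: years in business 20 ≥ 13; handles hazardous materials; is a mobile business with no fixed premises → Compliance Certificate not required.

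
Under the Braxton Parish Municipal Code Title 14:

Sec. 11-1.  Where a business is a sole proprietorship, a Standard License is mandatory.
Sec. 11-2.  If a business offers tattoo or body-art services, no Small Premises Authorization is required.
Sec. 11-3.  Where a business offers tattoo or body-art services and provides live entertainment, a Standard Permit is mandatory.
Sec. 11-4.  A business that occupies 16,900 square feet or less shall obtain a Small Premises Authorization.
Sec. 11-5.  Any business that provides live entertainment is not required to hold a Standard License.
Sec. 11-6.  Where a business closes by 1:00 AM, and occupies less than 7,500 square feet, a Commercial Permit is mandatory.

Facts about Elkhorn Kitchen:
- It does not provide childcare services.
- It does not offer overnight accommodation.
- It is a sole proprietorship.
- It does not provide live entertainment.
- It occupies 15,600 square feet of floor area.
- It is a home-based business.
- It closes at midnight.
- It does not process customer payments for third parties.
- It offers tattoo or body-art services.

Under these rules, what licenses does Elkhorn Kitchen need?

Sec. 11-1. is a sole proprietorship → Standard License required.
Sec. 11-2. offers tattoo or body-art services → exempt from Small Premises Authorization.
Sec. 11-3. offers tattoo or body-art services; does not provide live entertainment → Standard Permit not required.
Sec. 11-4. floor area 15,600 square feet ≤ 16,900 square feet → Small Premises Authorization required.
Sec. 11-5. does not provide live entertainment → Standard License exemption does not apply.
Sec. 11-6. closes midnight, at/before 1:00 AM; floor area 15,600 square feet ≥ 7,500 square feet → Commercial Permit not required.

Standard License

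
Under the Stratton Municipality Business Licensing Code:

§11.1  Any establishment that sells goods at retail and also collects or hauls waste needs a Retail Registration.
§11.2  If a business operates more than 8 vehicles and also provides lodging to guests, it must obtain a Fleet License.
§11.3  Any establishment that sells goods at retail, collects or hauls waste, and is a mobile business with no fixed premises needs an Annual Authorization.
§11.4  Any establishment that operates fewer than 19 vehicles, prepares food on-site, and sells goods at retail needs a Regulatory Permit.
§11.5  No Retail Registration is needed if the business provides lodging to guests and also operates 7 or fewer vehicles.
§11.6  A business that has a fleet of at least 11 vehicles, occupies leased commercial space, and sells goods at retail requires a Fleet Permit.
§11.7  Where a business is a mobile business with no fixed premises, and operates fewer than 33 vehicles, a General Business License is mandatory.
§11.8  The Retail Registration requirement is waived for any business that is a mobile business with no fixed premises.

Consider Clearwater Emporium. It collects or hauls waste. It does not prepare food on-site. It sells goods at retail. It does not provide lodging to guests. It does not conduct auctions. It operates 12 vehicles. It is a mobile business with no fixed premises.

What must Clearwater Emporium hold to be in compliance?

§11.1 sells goods at retail; collects or hauls waste → Retail Registration required.
§11.2 vehicles 12 > 8; does not provide lodging to guests → Fleet License not required.
§11.3 sells goods at retail; collects or hauls waste; is a mobile business with no fixed premises → Annual Authorization required.
§11.4 vehicles 12 < 19; does not prepare food on-site; sells goods at retail → Regulatory Permit not required.
§11.5 does not provide lodging to guests; vehicles 12 > 7 → Retail Registration exemption does not apply.
§11.6 vehicles 12 ≥ 11; is a mobile business with no fixed premises (not: occupies leased commercial space); sells goods at retail → Fleet Permit not required.
§11.7 is a mobile business with no fixed premises; vehicles 12 < 33 → General Business License required.
§11.8 is a mobile business with no fixed premises → exempt from Retail Registration.

Annual Authorization, General Business License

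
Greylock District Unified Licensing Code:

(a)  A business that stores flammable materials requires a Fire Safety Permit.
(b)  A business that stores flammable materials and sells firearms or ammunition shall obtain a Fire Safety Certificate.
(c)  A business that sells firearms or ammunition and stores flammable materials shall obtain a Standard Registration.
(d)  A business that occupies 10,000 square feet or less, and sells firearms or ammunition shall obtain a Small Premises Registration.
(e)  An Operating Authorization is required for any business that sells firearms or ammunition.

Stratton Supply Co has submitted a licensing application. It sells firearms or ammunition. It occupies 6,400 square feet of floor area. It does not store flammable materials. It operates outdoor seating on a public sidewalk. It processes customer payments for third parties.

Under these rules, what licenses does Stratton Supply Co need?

(a) does not store flammable materials → Fire Safety Permit not required.
(b) does not store flammable materials; sells firearms or ammunition → Fire Safety Certificate not required.
(c) sells firearms or ammunition; does not store flammable materials → Standard Registration not required.
(d) floor area 6,400 square feet ≤ 10,000 square feet; sells firearms or ammunition → Small Premises Registration required.
(e) sells firearms or ammunition → Operating Authorization required.

Operating Authorization, Small Premises Registration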